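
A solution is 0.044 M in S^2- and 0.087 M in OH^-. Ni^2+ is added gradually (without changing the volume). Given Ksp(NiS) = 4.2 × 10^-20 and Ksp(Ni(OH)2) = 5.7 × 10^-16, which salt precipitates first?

Precipitation of each salt starts when its ion product equals its Ksp.
For NiS: 4.2 × 10^-20 = 0.044 × [Ni^2+]  ⇒  [Ni^2+] = 9.5 x 10^-19 M.
For Ni(OH)2: 5.7 × 10^-16 = (0.087)^2 × [Ni^2+]  ⇒  [Ni^2+] = 7.5 x 10^-14 M.
The salt with the lower threshold [Ni^2+] precipitates first: NiS.

NiS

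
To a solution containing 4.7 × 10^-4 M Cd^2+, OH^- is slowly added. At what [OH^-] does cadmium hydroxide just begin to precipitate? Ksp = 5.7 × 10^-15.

Cd(OH)2(s) <=> Cd^2+(aq) + 2 OH^-(aq)
Ksp = [Cd^2+][OH^-]^2
Precipitation begins when Q = Ksp. With [Cd^2+] = 4.7 × 10^-4 M:
5.7 × 10^-15 = (4.7 × 10^-4) × [OH^-]^2
[OH^-] = (5.7 × 10^-15 / 4.7 × 10^-4)^(1/2) = 3.5 × 10^-6 M

[OH^-] = 3.5 x 10^-6 M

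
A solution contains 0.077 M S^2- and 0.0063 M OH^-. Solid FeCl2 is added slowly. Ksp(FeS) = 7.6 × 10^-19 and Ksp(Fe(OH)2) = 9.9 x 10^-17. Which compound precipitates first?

FeS

Precipitation of each salt starts when its ion product equals its Ksp.
For FeS: 7.6 × 10^-19 = 0.077 × [Fe^2+]  ⇒  [Fe^2+] = 9.9 × 10^-18 M.
For Fe(OH)2: 9.9 x 10^-17 = (0.0063)^2 × [Fe^2+]  ⇒  [Fe^2+] = 2.5 × 10^-12 M.
The salt with the lower threshold [Fe^2+] precipitates first: FeS.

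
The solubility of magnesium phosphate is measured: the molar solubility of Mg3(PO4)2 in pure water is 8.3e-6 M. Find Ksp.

Mg3(PO4)2(s) ⇌ 3 Mg^2+ + 2 PO4^3-
For each mole of Mg3(PO4)2 that dissolves: [Mg^2+] = 3s, [PO4^3-] = 2s.
Ksp = [Mg^2+]^3[PO4^3-]^2
Substituting: Ksp = (3s)^3(2s)^2 = 108s^5
With s = 8.3 x 10^-6: Ksp = 4.3 × 10^-24

4.3 x 10^-24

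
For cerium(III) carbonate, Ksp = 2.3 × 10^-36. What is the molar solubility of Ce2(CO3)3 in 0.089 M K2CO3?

Ce2(CO3)3(s) ⇌ 2 Ce^3+ + 3 CO3^2-
Ksp = [Ce^3+]^2[CO3^2-]^3
Let s = moles of Ce2(CO3)3 that dissolve per litre. [Ce^3+] = 2s, [CO3^2-] = 0.089 + 3s ≈ 0.089 (Ksp is small, so little additional dissolves).
Ksp ≈ (2s)^2 × (0.089)^3
s = 2.9 x 10^-17 M
Check: 3s = 8.6 × 10^-17 ≪ 0.089, so the approximation is valid.

s = 2.9 × 10^-17 M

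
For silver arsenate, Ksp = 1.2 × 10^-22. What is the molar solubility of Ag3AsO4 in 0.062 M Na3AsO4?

Ag3AsO4(s) ⇌ 3 Ag^+ + AsO4^3-
Ksp = [Ag^+]^3[AsO4^3-]
If s mol/L dissolves here, [Ag^+] = 3s, [AsO4^3-] = 0.062 + s ≈ 0.062 (Ksp is small, so little additional dissolves).
Ksp ≈ (3s)^3 × 0.062
s = 4.2 × 10^-8 M
Check: s = 4.2 x 10^-8 ≪ 0.062, so the approximation is valid.

s ≈ 4.2 × 10^-8 M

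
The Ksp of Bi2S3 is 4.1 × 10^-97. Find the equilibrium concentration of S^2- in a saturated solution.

Bi2S3(s) ⇌ 2 Bi^3+ + 3 S^2-
Ksp = [Bi^3+]^2[S^2-]^3
With molar solubility s: [Bi^3+] = 2s, [S^2-] = 3s.
Ksp = (2s)^2(3s)^3 = 108s^5
s^5 = 4.1 × 10^-97 / 108, so s = 2.07 × 10^-20 M
[S^2-] = 3s = 6.2 × 10^-20 M

[S^2-] = 6.2e-20 M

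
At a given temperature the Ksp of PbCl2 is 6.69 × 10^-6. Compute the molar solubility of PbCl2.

s ≈ 0.0119 M

PbCl2(s) <=> Pb^2+(aq) + 2 Cl^-(aq)
Ksp = [Pb^2+][Cl^-]^2
For each mole of PbCl2 that dissolves: [Pb^2+] = s, [Cl^-] = 2s.
So Ksp = s × (2s)^2 = 4s^3
s^3 = 6.69 × 10^-6 / 4, so s = 1.19 × 10^-2 M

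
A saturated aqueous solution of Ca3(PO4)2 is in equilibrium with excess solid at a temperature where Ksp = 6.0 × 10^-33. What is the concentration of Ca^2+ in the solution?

Ca3(PO4)2(s) <=> 3 Ca^2+(aq) + 2 PO4^3-(aq)
Ksp = [Ca^2+]^3[PO4^3-]^2
If s mol/L of Ca3(PO4)2 dissolves, [Ca^2+] = 3s and [PO4^3-] = 2s.
So Ksp = (3s)^3 × (2s)^2 = 108s^5
Solving, s = (6.0 × 10^-33/108)^(1/5) = 1.41 × 10^-7 M
[Ca^2+] = 3s = 4.2 x 10^-7 M

4.2 × 10^-7 M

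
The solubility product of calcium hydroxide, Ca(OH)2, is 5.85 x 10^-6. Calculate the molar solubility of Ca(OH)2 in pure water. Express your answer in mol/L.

Ca(OH)2(s) ⇌ Ca^2+ + 2 OH^-
Ksp = [Ca^2+][OH^-]^2
With molar solubility s: [Ca^2+] = s, [OH^-] = 2s.
So Ksp = s × (2s)^2 = 4s^3
s = (5.85 x 10^-6 / 4)^(1/3) = 1.14 × 10^-2 M

s ≈ 1.14 × 10^-2 M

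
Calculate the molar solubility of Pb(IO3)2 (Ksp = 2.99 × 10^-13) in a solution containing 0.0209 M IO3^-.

6.85 x 10^-10 M

Pb(IO3)2(s) ⇌ Pb^2+(aq) + 2 IO3^-(aq)
Ksp = [Pb^2+][IO3^-]^2
Let s = moles of Pb(IO3)2 that dissolve per litre. [Pb^2+] = s, [IO3^-] = 0.0209 + 2s ≈ 0.0209 (common-ion effect: IO3^- is already 0.0209 M).
Ksp ≈ s × (0.0209)^2
s = 6.85 x 10^-10 M
Check: 2s = 1.4 × 10^-9 ≪ 0.0209, so the approximation is valid.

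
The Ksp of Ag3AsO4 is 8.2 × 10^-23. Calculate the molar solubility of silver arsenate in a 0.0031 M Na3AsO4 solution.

Ag3AsO4(s) ⇌ 3 Ag^+(aq) + AsO4^3-(aq)
Ksp = [Ag^+]^3[AsO4^3-]
Let s = moles of Ag3AsO4 that dissolve per litre. [Ag^+] = 3s, [AsO4^3-] = 0.0031 + s ≈ 0.0031 (since AsO4^3- from Na3AsO4 dominates).
Ksp ≈ (3s)^3 × 0.0031
s = 9.9 x 10^-8 M
Check: s = 9.9 × 10^-8 ≪ 0.0031, so the approximation is valid.

9.9 × 10^-8 M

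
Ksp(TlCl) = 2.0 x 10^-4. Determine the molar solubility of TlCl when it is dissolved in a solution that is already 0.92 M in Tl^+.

s = 2.2 × 10^-4 M

TlCl(s) <=> Tl^+ + Cl^-
Ksp = [Tl^+][Cl^-]
If s mol/L dissolves here, [Tl^+] = 0.92 + s ≈ 0.92, [Cl^-] = s (Ksp is small, so little additional dissolves).
Ksp ≈ 0.92 × s
s = 2.2 × 10^-4 M
Check: s = 2.2 x 10^-4 ≪ 0.92, so the approximation is valid.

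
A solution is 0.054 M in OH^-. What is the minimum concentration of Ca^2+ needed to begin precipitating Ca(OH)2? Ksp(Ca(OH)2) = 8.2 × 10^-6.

Ca(OH)2(s) <=> Ca^2+ + 2 OH^-
Ksp = [Ca^2+][OH^-]^2
Precipitation begins when Q = Ksp. With [OH^-] = 0.054 M:
8.2 × 10^-6 = (0.054)^2 × [Ca^2+]
[Ca^2+] = (8.2 × 10^-6 / 2.92 × 10^-3) = 2.8 x 10^-3 M

[Ca^2+] = 2.8e-3 M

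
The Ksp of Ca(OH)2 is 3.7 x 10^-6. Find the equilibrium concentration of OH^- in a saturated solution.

0.019 M

Ca(OH)2(s) <=> Ca^2+ + 2 OH^-
Ksp = [Ca^2+][OH^-]^2
With molar solubility s: [Ca^2+] = s, [OH^-] = 2s.
Ksp = s(2s)^2 = 4s^3
s = (3.7 x 10^-6 / 4)^(1/3) = 9.74 x 10^-3 M
[OH^-] = 2s = 1.9 × 10^-2 M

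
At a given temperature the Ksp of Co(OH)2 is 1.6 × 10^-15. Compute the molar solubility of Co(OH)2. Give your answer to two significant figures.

7.4 x 10^-6 M

Co(OH)2(s) <=> Co^2+(aq) + 2 OH^-(aq)
Ksp = [Co^2+][OH^-]^2
With molar solubility s: [Co^2+] = s, [OH^-] = 2s.
So Ksp = s × (2s)^2 = 4s^3
s^3 = 1.6 × 10^-15 / 4, so s = 7.4 × 10^-6 M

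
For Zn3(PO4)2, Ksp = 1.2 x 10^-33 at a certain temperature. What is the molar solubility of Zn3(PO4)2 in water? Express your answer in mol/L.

1.0e-7 M

Zn3(PO4)2(s) <=> 3 Zn^2+ + 2 PO4^3-
Ksp = [Zn^2+]^3[PO4^3-]^2
For each mole of Zn3(PO4)2 that dissolves: [Zn^2+] = 3s, [PO4^3-] = 2s.
Ksp = (3s)^3(2s)^2 = 108s^5
s = (1.2 x 10^-33 / 108)^(1/5) = 1.0 × 10^-7 M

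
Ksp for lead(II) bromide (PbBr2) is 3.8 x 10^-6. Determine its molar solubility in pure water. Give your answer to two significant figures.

PbBr2(s) ⇌ Pb^2+ + 2 Br^-
Ksp = [Pb^2+][Br^-]^2
If s mol/L of PbBr2 dissolves, [Pb^2+] = s and [Br^-] = 2s.
So Ksp = s × (2s)^2 = 4s^3
s = (3.8 x 10^-6 / 4)^(1/3) = 9.8 × 10^-3 M

s = 9.8 × 10^-3 M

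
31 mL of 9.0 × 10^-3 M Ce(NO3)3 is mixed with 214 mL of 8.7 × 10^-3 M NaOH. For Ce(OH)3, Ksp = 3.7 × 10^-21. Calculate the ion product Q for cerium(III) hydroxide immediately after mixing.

Q = 5.0 x 10^-10

Total volume = 31 + 214 = 245 mL.
[Ce^3+] = 9.0 x 10^-3 × (31/245) = 1.14 x 10^-3 M
[OH^-] = 8.7 × 10^-3 × (214/245) = 7.60 × 10^-3 M
Ce(OH)3(s) ⇌ Ce^3+(aq) + 3 OH^-(aq), so Q = [Ce^3+][OH^-]^3
Q = (1.14 × 10^-3)(7.60 x 10^-3)^3 = 5.0 × 10^-10
Q > Ksp, so Ce(OH)3 will precipitate.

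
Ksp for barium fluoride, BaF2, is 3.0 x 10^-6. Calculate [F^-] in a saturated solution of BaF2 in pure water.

[F^-] = 1.8 × 10^-2 M

BaF2(s) <=> Ba^2+ + 2 F^-
Ksp = [Ba^2+][F^-]^2
For each mole of BaF2 that dissolves: [Ba^2+] = s, [F^-] = 2s.
Substituting: Ksp = s(2s)^2 = 4s^3
s^3 = 3.0 x 10^-6 / 4, so s = 9.09 x 10^-3 M
[F^-] = 2s = 1.8 x 10^-2 M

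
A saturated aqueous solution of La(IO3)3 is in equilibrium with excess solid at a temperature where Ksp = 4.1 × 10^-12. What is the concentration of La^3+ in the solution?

6.2 × 10^-4 M

La(IO3)3(s) <=> La^3+(aq) + 3 IO3^-(aq)
Ksp = [La^3+][IO3^-]^3
With molar solubility s: [La^3+] = s, [IO3^-] = 3s.
So Ksp = s × (3s)^3 = 27s^4
s = (4.1 × 10^-12 / 27)^(1/4) = 6.24 × 10^-4 M
[La^3+] = s = 6.2 × 10^-4 M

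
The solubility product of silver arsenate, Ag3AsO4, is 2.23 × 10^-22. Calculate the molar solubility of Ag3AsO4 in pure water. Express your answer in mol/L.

s ≈ 1.70 x 10^-6 M

Ag3AsO4(s) ⇌ 3 Ag^+ + AsO4^3-
Ksp = [Ag^+]^3[AsO4^3-]
With molar solubility s: [Ag^+] = 3s, [AsO4^3-] = s.
So Ksp = (3s)^3 × s = 27s^4
Solving, s = (2.23 × 10^-22/27)^(1/4) = 1.70 × 10^-6 M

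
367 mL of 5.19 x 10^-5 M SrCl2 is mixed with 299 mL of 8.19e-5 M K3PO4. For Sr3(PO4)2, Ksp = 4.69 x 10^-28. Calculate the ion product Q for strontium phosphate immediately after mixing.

Total volume = 367 + 299 = 666 mL.
[Sr^2+] = 5.19 × 10^-5 × (367/666) = 2.860 × 10^-5 M
[PO4^3-] = 8.19 × 10^-5 × (299/666) = 3.677 × 10^-5 M
Sr3(PO4)2(s) ⇌ 3 Sr^2+(aq) + 2 PO4^3-(aq), so Q = [Sr^2+]^3[PO4^3-]^2
Q = (2.860 × 10^-5)^3(3.677 × 10^-5)^2 = 3.16 x 10^-23
Q > Ksp, so Sr3(PO4)2 will precipitate.

3.16 x 10^-23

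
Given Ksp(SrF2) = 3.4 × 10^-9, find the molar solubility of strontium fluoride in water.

s = 9.5 x 10^-4 M

SrF2(s) <=> Sr^2+ + 2 F^-
Ksp = [Sr^2+][F^-]^2
If s mol/L of SrF2 dissolves, [Sr^2+] = s and [F^-] = 2s.
So Ksp = s × (2s)^2 = 4s^3
s = (3.4 × 10^-9 / 4)^(1/3) = 9.5 × 10^-4 M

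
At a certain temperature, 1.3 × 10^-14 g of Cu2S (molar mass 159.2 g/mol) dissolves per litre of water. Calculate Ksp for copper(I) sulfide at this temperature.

Ksp = 2.2 × 10^-48

Molar solubility s = (1.3 x 10^-14 g/L) / (159.2 g/mol) = 8.17 × 10^-17 M.
Cu2S(s) ⇌ 2 Cu^+ + S^2-
With molar solubility s: [Cu^+] = 2s, [S^2-] = s.
Ksp = [Cu^+]^2[S^2-]
Substituting: Ksp = (2s)^2s = 4s^3
Ksp = 4 × (8.17 × 10^-17)^3 = 2.2 x 10^-48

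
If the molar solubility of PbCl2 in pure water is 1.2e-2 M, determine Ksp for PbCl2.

Ksp = 6.9 x 10^-6

PbCl2(s) ⇌ Pb^2+(aq) + 2 Cl^-(aq)
With molar solubility s: [Pb^2+] = s, [Cl^-] = 2s.
Ksp = [Pb^2+][Cl^-]^2
Substituting: Ksp = s(2s)^2 = 4s^3
With s = 1.2 x 10^-2: Ksp = 6.9 x 10^-6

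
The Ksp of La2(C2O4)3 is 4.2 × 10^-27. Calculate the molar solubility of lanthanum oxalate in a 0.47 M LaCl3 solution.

s = 8.9 x 10^-10 M

La2(C2O4)3(s) <=> 2 La^3+ + 3 C2O4^2-
Ksp = [La^3+]^2[C2O4^2-]^3
Let s be the molar solubility in this solution. [La^3+] = 0.47 + 2s ≈ 0.47, [C2O4^2-] = 3s (common-ion effect: La^3+ is already 0.47 M).
Ksp ≈ (0.47)^2 × (3s)^3
s = 8.9 × 10^-10 M
Check: 2s = 1.8 × 10^-9 ≪ 0.47, so the approximation is valid.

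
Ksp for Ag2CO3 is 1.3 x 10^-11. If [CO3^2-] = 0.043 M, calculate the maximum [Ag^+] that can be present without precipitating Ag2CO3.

[Ag^+] = 1.7e-5 M

Ag2CO3(s) ⇌ 2 Ag^+(aq) + CO3^2-(aq)
Ksp = [Ag^+]^2[CO3^2-]
Precipitation begins when Q = Ksp. With [CO3^2-] = 0.043 M:
1.3 x 10^-11 = (0.043) × [Ag^+]^2
[Ag^+] = (1.3 x 10^-11 / 4.3 x 10^-2)^(1/2) = 1.7 x 10^-5 M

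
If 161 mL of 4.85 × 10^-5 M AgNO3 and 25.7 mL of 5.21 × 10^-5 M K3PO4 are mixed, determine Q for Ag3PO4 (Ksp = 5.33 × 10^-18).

Q = 5.25 × 10^-19

Total volume = 161 + 25.7 = 186.7 mL.
[Ag^+] = 4.85 × 10^-5 × (161/186.7) = 4.182 x 10^-5 M
[PO4^3-] = 5.21 x 10^-5 × (25.7/186.7) = 7.172 x 10^-6 M
Ag3PO4(s) ⇌ 3 Ag^+ + PO4^3-, so Q = [Ag^+]^3[PO4^3-]
Q = (4.182 × 10^-5)^3(7.172 × 10^-6) = 5.25 × 10^-19
Q < Ksp, so no precipitate of Ag3PO4 forms.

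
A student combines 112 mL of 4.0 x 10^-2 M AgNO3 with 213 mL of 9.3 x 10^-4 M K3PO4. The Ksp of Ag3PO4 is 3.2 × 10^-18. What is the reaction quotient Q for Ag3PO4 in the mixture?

Total volume = 112 + 213 = 325 mL.
[Ag^+] = 4.0 × 10^-2 × (112/325) = 1.38 x 10^-2 M
[PO4^3-] = 9.3 x 10^-4 × (213/325) = 6.10 × 10^-4 M
Ag3PO4(s) ⇌ 3 Ag^+ + PO4^3-, so Q = [Ag^+]^3[PO4^3-]
Q = (1.38 × 10^-2)^3(6.10 x 10^-4) = 1.6 x 10^-9
Q > Ksp, so Ag3PO4 will precipitate.

Q ≈ 1.6 × 10^-9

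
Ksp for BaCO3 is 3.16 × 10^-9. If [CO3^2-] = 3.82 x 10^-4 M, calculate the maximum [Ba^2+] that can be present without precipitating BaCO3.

BaCO3(s) ⇌ Ba^2+(aq) + CO3^2-(aq)
Ksp = [Ba^2+][CO3^2-]
Precipitation begins when Q = Ksp. With [CO3^2-] = 3.82 x 10^-4 M:
3.16 × 10^-9 = (3.82 x 10^-4) × [Ba^2+]
[Ba^2+] = (3.16 × 10^-9 / 3.82 × 10^-4) = 8.27 x 10^-6 M

[Ba^2+] = 8.27e-6 M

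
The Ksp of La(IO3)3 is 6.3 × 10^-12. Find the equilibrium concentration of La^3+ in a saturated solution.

La(IO3)3(s) ⇌ La^3+(aq) + 3 IO3^-(aq)
Ksp = [La^3+][IO3^-]^3
With molar solubility s: [La^3+] = s, [IO3^-] = 3s.
So Ksp = s × (3s)^3 = 27s^4
s^4 = 6.3 × 10^-12 / 27, so s = 6.95 × 10^-4 M
[La^3+] = s = 7.0 × 10^-4 M

7.0e-4 M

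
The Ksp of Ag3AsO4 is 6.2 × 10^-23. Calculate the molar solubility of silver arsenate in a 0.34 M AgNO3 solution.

Ag3AsO4(s) ⇌ 3 Ag^+ + AsO4^3-
Ksp = [Ag^+]^3[AsO4^3-]
Let s be the molar solubility in this solution. [Ag^+] = 0.34 + 3s ≈ 0.34, [AsO4^3-] = s (since Ag^+ from AgNO3 dominates).
Ksp ≈ (0.34)^3 × s
s = 1.6 x 10^-21 M
Check: 3s = 4.7 × 10^-21 ≪ 0.34, so the approximation is valid.

s ≈ 1.6 × 10^-21 M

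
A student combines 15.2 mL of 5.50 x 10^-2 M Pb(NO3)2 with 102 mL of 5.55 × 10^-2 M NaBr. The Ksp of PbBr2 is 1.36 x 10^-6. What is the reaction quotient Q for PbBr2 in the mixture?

Q = 1.66 × 10^-5

Total volume = 15.2 + 102 = 117.2 mL.
[Pb^2+] = 5.50 × 10^-2 × (15.2/117.2) = 7.133 × 10^-3 M
[Br^-] = 5.55 × 10^-2 × (102/117.2) = 4.830 × 10^-2 M
PbBr2(s) ⇌ Pb^2+ + 2 Br^-, so Q = [Pb^2+][Br^-]^2
Q = (7.133 × 10^-3)(4.830 × 10^-2)^2 = 1.66 × 10^-5
Q > Ksp, so PbBr2 will precipitate.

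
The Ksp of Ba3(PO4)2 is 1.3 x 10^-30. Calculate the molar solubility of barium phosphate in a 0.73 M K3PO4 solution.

Ba3(PO4)2(s) ⇌ 3 Ba^2+ + 2 PO4^3-
Ksp = [Ba^2+]^3[PO4^3-]^2
Let s be the molar solubility in this solution. [Ba^2+] = 3s, [PO4^3-] = 0.73 + 2s ≈ 0.73 (common-ion effect: PO4^3- is already 0.73 M).
Ksp ≈ (3s)^3 × (0.73)^2
s = 4.5 x 10^-11 M
Check: 2s = 9.0 x 10^-11 ≪ 0.73, so the approximation is valid.

s = 4.5e-11 M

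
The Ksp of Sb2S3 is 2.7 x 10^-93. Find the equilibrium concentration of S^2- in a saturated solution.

Sb2S3(s) ⇌ 2 Sb^3+ + 3 S^2-
Ksp = [Sb^3+]^2[S^2-]^3
If s mol/L of Sb2S3 dissolves, [Sb^3+] = 2s and [S^2-] = 3s.
So Ksp = (2s)^2 × (3s)^3 = 108s^5
Solving, s = (2.7 x 10^-93/108)^(1/5) = 1.20 × 10^-19 M
[S^2-] = 3s = 3.6 × 10^-19 M

[S^2-] = 3.6e-19 M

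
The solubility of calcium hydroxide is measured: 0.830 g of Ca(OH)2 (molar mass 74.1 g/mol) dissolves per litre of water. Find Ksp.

Ksp ≈ 5.62 x 10^-6

Molar solubility s = (8.30 × 10^-1 g/L) / (74.1 g/mol) = 1.120 × 10^-2 M.
Ca(OH)2(s) ⇌ Ca^2+ + 2 OH^-
With molar solubility s: [Ca^2+] = s, [OH^-] = 2s.
Ksp = [Ca^2+][OH^-]^2
So Ksp = s × (2s)^2 = 4s^3
Ksp = 4 × (1.120 x 10^-2)^3 = 5.62 x 10^-6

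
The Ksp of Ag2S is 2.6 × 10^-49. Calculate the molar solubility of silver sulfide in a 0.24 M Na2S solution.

Ag2S(s) <=> 2 Ag^+ + S^2-
Ksp = [Ag^+]^2[S^2-]
If s mol/L dissolves here, [Ag^+] = 2s, [S^2-] = 0.24 + s ≈ 0.24 (common-ion effect: S^2- is already 0.24 M).
Ksp ≈ (2s)^2 × 0.24
s = 5.2 x 10^-25 M
Check: s = 5.2 × 10^-25 ≪ 0.24, so the approximation is valid.

s = 5.2e-25 M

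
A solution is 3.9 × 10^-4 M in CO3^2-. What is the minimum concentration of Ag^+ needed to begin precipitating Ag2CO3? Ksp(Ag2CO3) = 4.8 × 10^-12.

Ag2CO3(s) ⇌ 2 Ag^+(aq) + CO3^2-(aq)
Ksp = [Ag^+]^2[CO3^2-]
Precipitation begins when Q = Ksp. With [CO3^2-] = 3.9 × 10^-4 M:
4.8 × 10^-12 = (3.9 × 10^-4) × [Ag^+]^2
[Ag^+] = (4.8 × 10^-12 / 3.9 x 10^-4)^(1/2) = 1.1 × 10^-4 M

[Ag^+] = 1.1 × 10^-4 M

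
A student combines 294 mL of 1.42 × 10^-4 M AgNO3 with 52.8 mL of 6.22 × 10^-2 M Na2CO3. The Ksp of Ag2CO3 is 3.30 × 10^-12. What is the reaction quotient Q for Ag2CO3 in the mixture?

1.37 × 10^-10

Total volume = 294 + 52.8 = 346.8 mL.
[Ag^+] = 1.42 × 10^-4 × (294/346.8) = 1.204 × 10^-4 M
[CO3^2-] = 6.22 × 10^-2 × (52.8/346.8) = 9.470 x 10^-3 M
Ag2CO3(s) ⇌ 2 Ag^+ + CO3^2-, so Q = [Ag^+]^2[CO3^2-]
Q = (1.204 x 10^-4)^2(9.470 × 10^-3) = 1.37 × 10^-10
Q > Ksp, so Ag2CO3 will precipitate.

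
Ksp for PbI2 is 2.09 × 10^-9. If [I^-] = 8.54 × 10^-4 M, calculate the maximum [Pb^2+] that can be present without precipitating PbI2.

PbI2(s) ⇌ Pb^2+ + 2 I^-
Ksp = [Pb^2+][I^-]^2
Precipitation begins when Q = Ksp. With [I^-] = 8.54 × 10^-4 M:
2.09 × 10^-9 = (8.54 × 10^-4)^2 × [Pb^2+]
[Pb^2+] = (2.09 × 10^-9 / 7.293 × 10^-7) = 2.87 × 10^-3 M

[Pb^2+] ≈ 2.87e-3 M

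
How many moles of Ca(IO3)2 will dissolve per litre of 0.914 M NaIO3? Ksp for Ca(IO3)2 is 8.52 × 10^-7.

1.02e-6 M

Ca(IO3)2(s) ⇌ Ca^2+ + 2 IO3^-
Ksp = [Ca^2+][IO3^-]^2
Let s be the molar solubility in this solution. [Ca^2+] = s, [IO3^-] = 0.914 + 2s ≈ 0.914 (common-ion effect: IO3^- is already 0.914 M).
Ksp ≈ s × (0.914)^2
s = 1.02 × 10^-6 M
Check: 2s = 2.0 x 10^-6 ≪ 0.914, so the approximation is valid.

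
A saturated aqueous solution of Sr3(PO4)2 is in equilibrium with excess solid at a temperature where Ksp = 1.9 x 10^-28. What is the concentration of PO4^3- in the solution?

Sr3(PO4)2(s) ⇌ 3 Sr^2+ + 2 PO4^3-
Ksp = [Sr^2+]^3[PO4^3-]^2
With molar solubility s: [Sr^2+] = 3s, [PO4^3-] = 2s.
So Ksp = (3s)^3 × (2s)^2 = 108s^5
Solving, s = (1.9 x 10^-28/108)^(1/5) = 1.12 × 10^-6 M
[PO4^3-] = 2s = 2.2 x 10^-6 M

2.2 × 10^-6 M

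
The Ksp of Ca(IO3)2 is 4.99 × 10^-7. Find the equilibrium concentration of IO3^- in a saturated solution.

Ca(IO3)2(s) ⇌ Ca^2+(aq) + 2 IO3^-(aq)
Ksp = [Ca^2+][IO3^-]^2
Let s = molar solubility. Then [Ca^2+] = s and [IO3^-] = 2s.
Ksp = s(2s)^2 = 4s^3
s = (4.99 × 10^-7 / 4)^(1/3) = 4.997 x 10^-3 M
[IO3^-] = 2s = 9.99 × 10^-3 M

[IO3^-] = 9.99 × 10^-3 M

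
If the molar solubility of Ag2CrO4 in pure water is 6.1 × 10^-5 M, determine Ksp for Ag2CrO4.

Ksp ≈ 9.1e-13

Ag2CrO4(s) ⇌ 2 Ag^+(aq) + CrO4^2-(aq)
For each mole of Ag2CrO4 that dissolves: [Ag^+] = 2s, [CrO4^2-] = s.
Ksp = [Ag^+]^2[CrO4^2-]
Substituting: Ksp = (2s)^2s = 4s^3
Ksp = 4 × (6.1 x 10^-5)^3 = 9.1 × 10^-13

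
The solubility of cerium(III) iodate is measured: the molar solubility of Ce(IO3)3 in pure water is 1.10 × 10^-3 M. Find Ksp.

Ce(IO3)3(s) <=> Ce^3+ + 3 IO3^-
For each mole of Ce(IO3)3 that dissolves: [Ce^3+] = s, [IO3^-] = 3s.
Ksp = [Ce^3+][IO3^-]^3
Substituting: Ksp = s(3s)^3 = 27s^4
Ksp = 27 × (1.10 × 10^-3)^4 = 3.95 × 10^-11

Ksp = 3.95 x 10^-11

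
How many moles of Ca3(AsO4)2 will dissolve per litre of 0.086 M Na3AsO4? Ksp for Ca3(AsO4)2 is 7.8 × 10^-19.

Ca3(AsO4)2(s) <=> 3 Ca^2+ + 2 AsO4^3-
Ksp = [Ca^2+]^3[AsO4^3-]^2
Let s be the molar solubility in this solution. [Ca^2+] = 3s, [AsO4^3-] = 0.086 + 2s ≈ 0.086 (common-ion effect: AsO4^3- is already 0.086 M).
Ksp ≈ (3s)^3 × (0.086)^2
s = 1.6 × 10^-6 M
Check: 2s = 3.1 x 10^-6 ≪ 0.086, so the approximation is valid.

1.6 × 10^-6 M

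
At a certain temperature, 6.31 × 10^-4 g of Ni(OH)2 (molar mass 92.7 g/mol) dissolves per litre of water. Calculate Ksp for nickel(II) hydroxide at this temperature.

Molar solubility s = (6.31 x 10^-4 g/L) / (92.7 g/mol) = 6.807 × 10^-6 M.
Ni(OH)2(s) ⇌ Ni^2+ + 2 OH^-
For each mole of Ni(OH)2 that dissolves: [Ni^2+] = s, [OH^-] = 2s.
Ksp = [Ni^2+][OH^-]^2
Substituting: Ksp = s(2s)^2 = 4s^3
Ksp = 4 × (6.807 × 10^-6)^3 = 1.26 x 10^-15

Ksp ≈ 1.26e-15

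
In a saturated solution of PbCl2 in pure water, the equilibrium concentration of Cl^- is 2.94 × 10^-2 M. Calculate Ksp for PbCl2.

Ksp ≈ 1.27 x 10^-5

PbCl2(s) ⇌ Pb^2+(aq) + 2 Cl^-(aq)
Stoichiometry gives [Pb^2+] = (1/2)[Cl^-] = 1.470 × 10^-2 M.
Ksp = [Pb^2+][Cl^-]^2
Ksp = 1.470 x 10^-2 × (2.94 × 10^-2)^2 = 1.27 x 10^-5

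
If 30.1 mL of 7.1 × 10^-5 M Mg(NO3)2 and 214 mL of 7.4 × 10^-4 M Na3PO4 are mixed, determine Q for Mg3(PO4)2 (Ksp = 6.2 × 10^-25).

Q ≈ 2.8 × 10^-22

Total volume = 30.1 + 214 = 244.1 mL.
[Mg^2+] = 7.1 × 10^-5 × (30.1/244.1) = 8.76 × 10^-6 M
[PO4^3-] = 7.4 × 10^-4 × (214/244.1) = 6.49 x 10^-4 M
Mg3(PO4)2(s) <=> 3 Mg^2+ + 2 PO4^3-, so Q = [Mg^2+]^3[PO4^3-]^2
Q = (8.76 × 10^-6)^3(6.49 × 10^-4)^2 = 2.8 x 10^-22
Q > Ksp, so Mg3(PO4)2 will precipitate.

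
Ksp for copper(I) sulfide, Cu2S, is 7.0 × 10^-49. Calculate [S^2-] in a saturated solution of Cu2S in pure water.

Cu2S(s) ⇌ 2 Cu^+(aq) + S^2-(aq)
Ksp = [Cu^+]^2[S^2-]
If s mol/L of Cu2S dissolves, [Cu^+] = 2s and [S^2-] = s.
So Ksp = (2s)^2 × s = 4s^3
s = (7.0 × 10^-49 / 4)^(1/3) = 5.59 x 10^-17 M
[S^2-] = s = 5.6 × 10^-17 M

[S^2-] ≈ 5.6 × 10^-17 M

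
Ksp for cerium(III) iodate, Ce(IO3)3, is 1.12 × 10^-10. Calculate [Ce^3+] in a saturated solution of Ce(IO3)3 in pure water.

1.43 × 10^-3 M

Ce(IO3)3(s) <=> Ce^3+ + 3 IO3^-
Ksp = [Ce^3+][IO3^-]^3
For each mole of Ce(IO3)3 that dissolves: [Ce^3+] = s, [IO3^-] = 3s.
Ksp = s(3s)^3 = 27s^4
s^4 = 1.12 × 10^-10 / 27, so s = 1.427 × 10^-3 M
[Ce^3+] = s = 1.43 × 10^-3 M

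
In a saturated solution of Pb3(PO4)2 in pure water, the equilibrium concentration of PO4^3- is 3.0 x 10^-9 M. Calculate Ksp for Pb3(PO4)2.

Pb3(PO4)2(s) <=> 3 Pb^2+ + 2 PO4^3-
Stoichiometry gives [Pb^2+] = (3/2)[PO4^3-] = 4.50 × 10^-9 M.
Ksp = [Pb^2+]^3[PO4^3-]^2
Ksp = (4.50 × 10^-9)^3 × (3.0 × 10^-9)^2 = 8.2 × 10^-43

Ksp = 8.2 × 10^-43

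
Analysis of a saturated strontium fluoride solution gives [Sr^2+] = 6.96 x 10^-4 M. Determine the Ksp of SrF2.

Ksp = 1.35 × 10^-9

SrF2(s) ⇌ Sr^2+(aq) + 2 F^-(aq)
Stoichiometry gives [F^-] = (2/1)[Sr^2+] = 1.392 × 10^-3 M.
Ksp = [Sr^2+][F^-]^2
Ksp = 6.96 × 10^-4 × (1.392 × 10^-3)^2 = 1.35 × 10^-9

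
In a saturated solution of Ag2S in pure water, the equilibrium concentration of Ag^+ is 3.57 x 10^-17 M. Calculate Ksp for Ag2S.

Ag2S(s) ⇌ 2 Ag^+ + S^2-
Stoichiometry gives [S^2-] = (1/2)[Ag^+] = 1.785 x 10^-17 M.
Ksp = [Ag^+]^2[S^2-]
Ksp = (3.57 × 10^-17)^2 × 1.785 × 10^-17 = 2.27 x 10^-50

Ksp ≈ 2.27 × 10^-50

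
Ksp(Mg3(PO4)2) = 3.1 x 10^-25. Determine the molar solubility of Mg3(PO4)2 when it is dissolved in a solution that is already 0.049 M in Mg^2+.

s ≈ 2.6 × 10^-11 M

Mg3(PO4)2(s) ⇌ 3 Mg^2+ + 2 PO4^3-
Ksp = [Mg^2+]^3[PO4^3-]^2
Let s be the molar solubility in this solution. [Mg^2+] = 0.049 + 3s ≈ 0.049, [PO4^3-] = 2s (Ksp is small, so little additional dissolves).
Ksp ≈ (0.049)^3 × (2s)^2
s = 2.6 × 10^-11 M
Check: 3s = 7.7 × 10^-11 ≪ 0.049, so the approximation is valid.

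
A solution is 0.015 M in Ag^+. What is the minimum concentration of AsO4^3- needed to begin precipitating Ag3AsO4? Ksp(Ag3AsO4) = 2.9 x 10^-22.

Ag3AsO4(s) ⇌ 3 Ag^+ + AsO4^3-
Ksp = [Ag^+]^3[AsO4^3-]
Precipitation begins when Q = Ksp. With [Ag^+] = 0.015 M:
2.9 x 10^-22 = (0.015)^3 × [AsO4^3-]
[AsO4^3-] = (2.9 x 10^-22 / 3.38 x 10^-6) = 8.6 x 10^-17 M

[AsO4^3-] = 8.6 × 10^-17 M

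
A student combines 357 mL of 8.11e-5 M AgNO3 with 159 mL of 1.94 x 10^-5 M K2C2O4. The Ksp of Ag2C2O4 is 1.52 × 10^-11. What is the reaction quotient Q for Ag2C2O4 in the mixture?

Total volume = 357 + 159 = 516 mL.
[Ag^+] = 8.11 × 10^-5 × (357/516) = 5.611 × 10^-5 M
[C2O4^2-] = 1.94 x 10^-5 × (159/516) = 5.978 × 10^-6 M
Ag2C2O4(s) ⇌ 2 Ag^+ + C2O4^2-, so Q = [Ag^+]^2[C2O4^2-]
Q = (5.611 x 10^-5)^2(5.978 × 10^-6) = 1.88 × 10^-14
Q < Ksp, so no precipitate of Ag2C2O4 forms.

Q ≈ 1.88e-14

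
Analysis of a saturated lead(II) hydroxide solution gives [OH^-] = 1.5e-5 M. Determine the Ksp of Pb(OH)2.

Pb(OH)2(s) <=> Pb^2+ + 2 OH^-
Stoichiometry gives [Pb^2+] = (1/2)[OH^-] = 7.50 × 10^-6 M.
Ksp = [Pb^2+][OH^-]^2
Ksp = 7.50 × 10^-6 × (1.5 × 10^-5)^2 = 1.7 x 10^-15

Ksp = 1.7e-15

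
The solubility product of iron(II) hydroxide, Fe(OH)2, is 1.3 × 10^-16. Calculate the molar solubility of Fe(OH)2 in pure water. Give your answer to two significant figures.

Fe(OH)2(s) <=> Fe^2+ + 2 OH^-
Ksp = [Fe^2+][OH^-]^2
Let s = molar solubility. Then [Fe^2+] = s and [OH^-] = 2s.
So Ksp = s × (2s)^2 = 4s^3
Solving, s = (1.3 × 10^-16/4)^(1/3) = 3.2 × 10^-6 M

s ≈ 3.2e-6 M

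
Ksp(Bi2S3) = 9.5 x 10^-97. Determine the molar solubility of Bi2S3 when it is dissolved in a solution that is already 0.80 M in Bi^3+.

Bi2S3(s) <=> 2 Bi^3+ + 3 S^2-
Ksp = [Bi^3+]^2[S^2-]^3
Let s be the molar solubility in this solution. [Bi^3+] = 0.80 + 2s ≈ 0.80, [S^2-] = 3s (since the Bi^3+ already present dominates).
Ksp ≈ (0.80)^2 × (3s)^3
s = 3.8 x 10^-33 M
Check: 2s = 7.6 × 10^-33 ≪ 0.80, so the approximation is valid.

s = 3.8 x 10^-33 M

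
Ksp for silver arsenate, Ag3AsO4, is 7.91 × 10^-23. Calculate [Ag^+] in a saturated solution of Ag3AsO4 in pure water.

[Ag^+] = 3.92 x 10^-6 M

Ag3AsO4(s) ⇌ 3 Ag^+(aq) + AsO4^3-(aq)
Ksp = [Ag^+]^3[AsO4^3-]
For each mole of Ag3AsO4 that dissolves: [Ag^+] = 3s, [AsO4^3-] = s.
Ksp = (3s)^3s = 27s^4
Solving, s = (7.91 × 10^-23/27)^(1/4) = 1.308 × 10^-6 M
[Ag^+] = 3s = 3.92 × 10^-6 M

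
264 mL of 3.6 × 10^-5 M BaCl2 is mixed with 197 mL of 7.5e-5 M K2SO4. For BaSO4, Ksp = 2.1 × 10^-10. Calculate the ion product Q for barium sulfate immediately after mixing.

6.6 x 10^-10

Total volume = 264 + 197 = 461 mL.
[Ba^2+] = 3.6 × 10^-5 × (264/461) = 2.06 × 10^-5 M
[SO4^2-] = 7.5 × 10^-5 × (197/461) = 3.20 × 10^-5 M
BaSO4(s) ⇌ Ba^2+ + SO4^2-, so Q = [Ba^2+][SO4^2-]
Q = (2.06 × 10^-5)(3.20 × 10^-5) = 6.6 x 10^-10
Q > Ksp, so BaSO4 will precipitate.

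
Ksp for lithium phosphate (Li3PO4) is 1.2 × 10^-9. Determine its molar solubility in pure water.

s = 2.6 x 10^-3 M

Li3PO4(s) ⇌ 3 Li^+ + PO4^3-
Ksp = [Li^+]^3[PO4^3-]
Let s = molar solubility. Then [Li^+] = 3s and [PO4^3-] = s.
Substituting: Ksp = (3s)^3s = 27s^4
s = (1.2 × 10^-9 / 27)^(1/4) = 2.6 x 10^-3 M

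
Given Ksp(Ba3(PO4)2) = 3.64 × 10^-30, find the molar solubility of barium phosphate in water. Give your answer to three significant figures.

s ≈ 5.08 × 10^-7 M

Ba3(PO4)2(s) <=> 3 Ba^2+(aq) + 2 PO4^3-(aq)
Ksp = [Ba^2+]^3[PO4^3-]^2
If s mol/L of Ba3(PO4)2 dissolves, [Ba^2+] = 3s and [PO4^3-] = 2s.
Substituting: Ksp = (3s)^3(2s)^2 = 108s^5
Solving, s = (3.64 × 10^-30/108)^(1/5) = 5.08 x 10^-7 M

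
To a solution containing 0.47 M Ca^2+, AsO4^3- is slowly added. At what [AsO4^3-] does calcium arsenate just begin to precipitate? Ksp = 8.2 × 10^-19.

[AsO4^3-] = 2.8e-9 M

Ca3(AsO4)2(s) ⇌ 3 Ca^2+(aq) + 2 AsO4^3-(aq)
Ksp = [Ca^2+]^3[AsO4^3-]^2
Precipitation begins when Q = Ksp. With [Ca^2+] = 0.47 M:
8.2 × 10^-19 = (0.47)^3 × [AsO4^3-]^2
[AsO4^3-] = (8.2 × 10^-19 / 1.04 × 10^-1)^(1/2) = 2.8 x 10^-9 M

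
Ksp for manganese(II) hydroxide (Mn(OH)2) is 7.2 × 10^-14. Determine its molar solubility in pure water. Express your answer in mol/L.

s ≈ 2.6e-5 M

Mn(OH)2(s) ⇌ Mn^2+ + 2 OH^-
Ksp = [Mn^2+][OH^-]^2
With molar solubility s: [Mn^2+] = s, [OH^-] = 2s.
Ksp = s(2s)^2 = 4s^3
Solving, s = (7.2 × 10^-14/4)^(1/3) = 2.6 × 10^-5 M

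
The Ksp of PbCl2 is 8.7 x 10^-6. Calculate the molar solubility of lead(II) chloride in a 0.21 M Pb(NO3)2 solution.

PbCl2(s) ⇌ Pb^2+ + 2 Cl^-
Ksp = [Pb^2+][Cl^-]^2
Let s = moles of PbCl2 that dissolve per litre. [Pb^2+] = 0.21 + s ≈ 0.21, [Cl^-] = 2s (Ksp is small, so little additional dissolves).
Ksp ≈ 0.21 × (2s)^2
s = 3.2 × 10^-3 M
Check: s = 3.2 × 10^-3 ≪ 0.21, so the approximation is valid.

3.2 x 10^-3 M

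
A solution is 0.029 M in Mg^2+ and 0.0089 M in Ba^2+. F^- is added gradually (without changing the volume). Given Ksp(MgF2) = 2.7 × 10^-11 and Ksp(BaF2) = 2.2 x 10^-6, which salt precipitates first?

Precipitation of each salt starts when its ion product equals its Ksp.
For MgF2: 2.7 × 10^-11 = 0.029 × [F^-]^2  ⇒  [F^-] = 3.1 × 10^-5 M.
For BaF2: 2.2 x 10^-6 = 0.0089 × [F^-]^2  ⇒  [F^-] = 1.6 x 10^-2 M.
The salt with the lower threshold [F^-] precipitates first: MgF2.

MgF2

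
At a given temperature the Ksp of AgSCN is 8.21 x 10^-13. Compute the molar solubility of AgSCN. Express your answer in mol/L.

AgSCN(s) <=> Ag^+(aq) + SCN^-(aq)
Ksp = [Ag^+][SCN^-]
Let s = molar solubility. Then [Ag^+] = s and [SCN^-] = s.
Ksp = s × s = s^2
s = (8.21 x 10^-13)^(1/2) = 9.06 x 10^-7 M

9.06 × 10^-7 M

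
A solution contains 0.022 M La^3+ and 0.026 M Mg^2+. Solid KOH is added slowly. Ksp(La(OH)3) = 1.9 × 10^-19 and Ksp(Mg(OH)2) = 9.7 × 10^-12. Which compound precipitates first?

Each salt begins to precipitate when Q = Ksp, i.e. when [OH^-] reaches its threshold.
For La(OH)3: 1.9 × 10^-19 = 0.022 × [OH^-]^3  ⇒  [OH^-] = 2.1 × 10^-6 M.
For Mg(OH)2: 9.7 × 10^-12 = 0.026 × [OH^-]^2  ⇒  [OH^-] = 1.9 × 10^-5 M.
The salt with the lower threshold [OH^-] precipitates first: La(OH)3.

La(OH)3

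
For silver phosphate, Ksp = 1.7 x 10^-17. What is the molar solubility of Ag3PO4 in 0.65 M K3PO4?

Ag3PO4(s) <=> 3 Ag^+ + PO4^3-
Ksp = [Ag^+]^3[PO4^3-]
Let s be the molar solubility in this solution. [Ag^+] = 3s, [PO4^3-] = 0.65 + s ≈ 0.65 (since PO4^3- from K3PO4 dominates).
Ksp ≈ (3s)^3 × 0.65
s = 9.9 × 10^-7 M
Check: s = 9.9 × 10^-7 ≪ 0.65, so the approximation is valid.

s = 9.9 × 10^-7 M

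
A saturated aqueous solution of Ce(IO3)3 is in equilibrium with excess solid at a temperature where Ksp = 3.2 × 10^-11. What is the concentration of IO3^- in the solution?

Ce(IO3)3(s) ⇌ Ce^3+ + 3 IO3^-
Ksp = [Ce^3+][IO3^-]^3
For each mole of Ce(IO3)3 that dissolves: [Ce^3+] = s, [IO3^-] = 3s.
Substituting: Ksp = s(3s)^3 = 27s^4
s^4 = 3.2 × 10^-11 / 27, so s = 1.04 × 10^-3 M
[IO3^-] = 3s = 3.1 × 10^-3 M

3.1e-3 M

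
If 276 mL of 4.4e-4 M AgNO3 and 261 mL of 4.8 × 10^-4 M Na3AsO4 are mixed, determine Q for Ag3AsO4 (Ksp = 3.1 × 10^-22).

2.7e-15

Total volume = 276 + 261 = 537 mL.
[Ag^+] = 4.4 × 10^-4 × (276/537) = 2.26 x 10^-4 M
[AsO4^3-] = 4.8 × 10^-4 × (261/537) = 2.33 × 10^-4 M
Ag3AsO4(s) ⇌ 3 Ag^+ + AsO4^3-, so Q = [Ag^+]^3[AsO4^3-]
Q = (2.26 × 10^-4)^3(2.33 × 10^-4) = 2.7 × 10^-15
Q > Ksp, so Ag3AsO4 will precipitate.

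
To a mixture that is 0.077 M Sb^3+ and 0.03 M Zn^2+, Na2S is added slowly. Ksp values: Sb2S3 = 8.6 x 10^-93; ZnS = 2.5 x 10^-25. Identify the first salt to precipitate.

Precipitation of each salt starts when its ion product equals its Ksp.
For Sb2S3: 8.6 x 10^-93 = (0.077)^2 × [S^2-]^3  ⇒  [S^2-] = 1.1 × 10^-30 M.
For ZnS: 2.5 x 10^-25 = 0.03 × [S^2-]  ⇒  [S^2-] = 8.3 x 10^-24 M.
The salt with the lower threshold [S^2-] precipitates first: Sb2S3.

Sb2S3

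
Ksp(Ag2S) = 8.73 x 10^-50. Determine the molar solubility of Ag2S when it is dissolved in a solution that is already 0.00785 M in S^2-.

1.67 x 10^-24 M

Ag2S(s) ⇌ 2 Ag^+ + S^2-
Ksp = [Ag^+]^2[S^2-]
Let s = moles of Ag2S that dissolve per litre. [Ag^+] = 2s, [S^2-] = 0.00785 + s ≈ 0.00785 (Ksp is small, so little additional dissolves).
Ksp ≈ (2s)^2 × 0.00785
s = 1.67 x 10^-24 M
Check: s = 1.7 × 10^-24 ≪ 0.00785, so the approximation is valid.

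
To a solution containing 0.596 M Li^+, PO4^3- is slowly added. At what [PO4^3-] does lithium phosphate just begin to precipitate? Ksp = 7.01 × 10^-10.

[PO4^3-] = 3.31 × 10^-9 M

Li3PO4(s) ⇌ 3 Li^+ + PO4^3-
Ksp = [Li^+]^3[PO4^3-]
Precipitation begins when Q = Ksp. With [Li^+] = 0.596 M:
7.01 × 10^-10 = (0.596)^3 × [PO4^3-]
[PO4^3-] = (7.01 × 10^-10 / 2.117 × 10^-1) = 3.31 × 10^-9 M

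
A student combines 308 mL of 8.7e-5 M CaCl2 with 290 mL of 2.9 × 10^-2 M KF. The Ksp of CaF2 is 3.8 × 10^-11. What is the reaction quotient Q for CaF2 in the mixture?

Q ≈ 8.9 × 10^-9

Total volume = 308 + 290 = 598 mL.
[Ca^2+] = 8.7 x 10^-5 × (308/598) = 4.48 x 10^-5 M
[F^-] = 2.9 × 10^-2 × (290/598) = 1.41 x 10^-2 M
CaF2(s) <=> Ca^2+ + 2 F^-, so Q = [Ca^2+][F^-]^2
Q = (4.48 × 10^-5)(1.41 × 10^-2)^2 = 8.9 x 10^-9
Q > Ksp, so CaF2 will precipitate.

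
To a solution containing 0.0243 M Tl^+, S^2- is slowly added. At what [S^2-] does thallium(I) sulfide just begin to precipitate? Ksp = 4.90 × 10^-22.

Tl2S(s) ⇌ 2 Tl^+(aq) + S^2-(aq)
Ksp = [Tl^+]^2[S^2-]
Precipitation begins when Q = Ksp. With [Tl^+] = 0.0243 M:
4.90 × 10^-22 = (0.0243)^2 × [S^2-]
[S^2-] = (4.90 × 10^-22 / 5.905 × 10^-4) = 8.30 × 10^-19 M

[S^2-] ≈ 8.30 x 10^-19 M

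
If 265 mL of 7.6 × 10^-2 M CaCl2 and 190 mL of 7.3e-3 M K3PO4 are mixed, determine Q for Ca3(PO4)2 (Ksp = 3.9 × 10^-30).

8.1 × 10^-10

Total volume = 265 + 190 = 455 mL.
[Ca^2+] = 7.6 × 10^-2 × (265/455) = 4.43 × 10^-2 M
[PO4^3-] = 7.3 x 10^-3 × (190/455) = 3.05 × 10^-3 M
Ca3(PO4)2(s) ⇌ 3 Ca^2+ + 2 PO4^3-, so Q = [Ca^2+]^3[PO4^3-]^2
Q = (4.43 × 10^-2)^3(3.05 × 10^-3)^2 = 8.1 × 10^-10
Q > Ksp, so Ca3(PO4)2 will precipitate.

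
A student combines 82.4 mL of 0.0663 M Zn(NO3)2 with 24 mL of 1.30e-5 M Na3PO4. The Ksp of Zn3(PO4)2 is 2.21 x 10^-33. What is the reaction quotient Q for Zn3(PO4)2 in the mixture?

Total volume = 82.4 + 24 = 106.4 mL.
[Zn^2+] = 6.63 × 10^-2 × (82.4/106.4) = 5.135 x 10^-2 M
[PO4^3-] = 1.30 x 10^-5 × (24/106.4) = 2.932 x 10^-6 M
Zn3(PO4)2(s) ⇌ 3 Zn^2+ + 2 PO4^3-, so Q = [Zn^2+]^3[PO4^3-]^2
Q = (5.135 × 10^-2)^3(2.932 × 10^-6)^2 = 1.16 x 10^-15
Q > Ksp, so Zn3(PO4)2 will precipitate.

1.16 × 10^-15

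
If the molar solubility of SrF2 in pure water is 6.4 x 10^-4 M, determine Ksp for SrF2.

SrF2(s) ⇌ Sr^2+(aq) + 2 F^-(aq)
With molar solubility s: [Sr^2+] = s, [F^-] = 2s.
Ksp = [Sr^2+][F^-]^2
Ksp = s(2s)^2 = 4s^3
Ksp = 4 × (6.4 × 10^-4)^3 = 1.0 x 10^-9

Ksp = 1.0e-9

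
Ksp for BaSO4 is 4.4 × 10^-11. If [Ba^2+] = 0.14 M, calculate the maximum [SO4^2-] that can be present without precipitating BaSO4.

BaSO4(s) ⇌ Ba^2+ + SO4^2-
Ksp = [Ba^2+][SO4^2-]
Precipitation begins when Q = Ksp. With [Ba^2+] = 0.14 M:
4.4 × 10^-11 = (0.14) × [SO4^2-]
[SO4^2-] = (4.4 × 10^-11 / 1.4 × 10^-1) = 3.1 × 10^-10 M

[SO4^2-] ≈ 3.1 × 10^-10 M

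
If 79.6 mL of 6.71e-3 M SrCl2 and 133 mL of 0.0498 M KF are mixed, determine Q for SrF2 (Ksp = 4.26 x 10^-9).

Total volume = 79.6 + 133 = 212.6 mL.
[Sr^2+] = 6.71 × 10^-3 × (79.6/212.6) = 2.512 x 10^-3 M
[F^-] = 4.98 × 10^-2 × (133/212.6) = 3.115 × 10^-2 M
SrF2(s) ⇌ Sr^2+ + 2 F^-, so Q = [Sr^2+][F^-]^2
Q = (2.512 x 10^-3)(3.115 × 10^-2)^2 = 2.44 x 10^-6
Q > Ksp, so SrF2 will precipitate.

2.44 x 10^-6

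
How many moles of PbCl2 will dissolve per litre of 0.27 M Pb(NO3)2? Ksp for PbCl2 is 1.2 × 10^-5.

3.3e-3 M

PbCl2(s) ⇌ Pb^2+(aq) + 2 Cl^-(aq)
Ksp = [Pb^2+][Cl^-]^2
Let s = moles of PbCl2 that dissolve per litre. [Pb^2+] = 0.27 + s ≈ 0.27, [Cl^-] = 2s (common-ion effect: Pb^2+ is already 0.27 M).
Ksp ≈ 0.27 × (2s)^2
s = 3.3 × 10^-3 M
Check: s = 3.3 × 10^-3 ≪ 0.27, so the approximation is valid.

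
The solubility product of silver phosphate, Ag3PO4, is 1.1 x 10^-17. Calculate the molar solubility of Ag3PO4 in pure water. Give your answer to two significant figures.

Ag3PO4(s) ⇌ 3 Ag^+ + PO4^3-
Ksp = [Ag^+]^3[PO4^3-]
Let s = molar solubility. Then [Ag^+] = 3s and [PO4^3-] = s.
So Ksp = (3s)^3 × s = 27s^4
Solving, s = (1.1 x 10^-17/27)^(1/4) = 2.5 x 10^-5 M

s ≈ 2.5e-5 M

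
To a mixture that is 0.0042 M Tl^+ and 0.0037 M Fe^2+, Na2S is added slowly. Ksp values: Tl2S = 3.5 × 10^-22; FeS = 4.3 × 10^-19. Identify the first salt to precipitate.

Precipitation of each salt starts when its ion product equals its Ksp.
For Tl2S: 3.5 × 10^-22 = (0.0042)^2 × [S^2-]  ⇒  [S^2-] = 2.0 x 10^-17 M.
For FeS: 4.3 × 10^-19 = 0.0037 × [S^2-]  ⇒  [S^2-] = 1.2 x 10^-16 M.
The salt with the lower threshold [S^2-] precipitates first: Tl2S.

Tl2S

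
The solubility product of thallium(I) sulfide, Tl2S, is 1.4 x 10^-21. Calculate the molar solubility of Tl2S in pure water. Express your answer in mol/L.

s ≈ 7.0 x 10^-8 M

Tl2S(s) ⇌ 2 Tl^+ + S^2-
Ksp = [Tl^+]^2[S^2-]
If s mol/L of Tl2S dissolves, [Tl^+] = 2s and [S^2-] = s.
Substituting: Ksp = (2s)^2s = 4s^3
Solving, s = (1.4 x 10^-21/4)^(1/3) = 7.0 x 10^-8 M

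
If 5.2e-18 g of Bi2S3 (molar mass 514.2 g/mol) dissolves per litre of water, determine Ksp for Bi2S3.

Ksp ≈ 1.1 × 10^-98

Molar solubility s = (5.2 x 10^-18 g/L) / (514.2 g/mol) = 1.01 × 10^-20 M.
Bi2S3(s) ⇌ 2 Bi^3+(aq) + 3 S^2-(aq)
Let s = molar solubility. Then [Bi^3+] = 2s and [S^2-] = 3s.
Ksp = [Bi^3+]^2[S^2-]^3
Ksp = (2s)^2(3s)^3 = 108s^5
Ksp = 108 × (1.01 × 10^-20)^5 = 1.1 × 10^-98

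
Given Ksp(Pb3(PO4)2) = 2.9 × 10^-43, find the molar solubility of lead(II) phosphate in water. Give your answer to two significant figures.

Pb3(PO4)2(s) ⇌ 3 Pb^2+ + 2 PO4^3-
Ksp = [Pb^2+]^3[PO4^3-]^2
With molar solubility s: [Pb^2+] = 3s, [PO4^3-] = 2s.
Ksp = (3s)^3(2s)^2 = 108s^5
Solving, s = (2.9 × 10^-43/108)^(1/5) = 1.2 × 10^-9 M

s ≈ 1.2 × 10^-9 M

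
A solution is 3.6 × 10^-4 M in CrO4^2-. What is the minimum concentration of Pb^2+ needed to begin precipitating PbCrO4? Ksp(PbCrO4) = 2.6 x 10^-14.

7.2 × 10^-11 M

PbCrO4(s) ⇌ Pb^2+(aq) + CrO4^2-(aq)
Ksp = [Pb^2+][CrO4^2-]
Precipitation begins when Q = Ksp. With [CrO4^2-] = 3.6 × 10^-4 M:
2.6 x 10^-14 = (3.6 × 10^-4) × [Pb^2+]
[Pb^2+] = (2.6 x 10^-14 / 3.6 × 10^-4) = 7.2 × 10^-11 M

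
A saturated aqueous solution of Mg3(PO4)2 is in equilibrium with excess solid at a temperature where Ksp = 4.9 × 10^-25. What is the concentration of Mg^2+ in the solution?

Mg3(PO4)2(s) ⇌ 3 Mg^2+ + 2 PO4^3-
Ksp = [Mg^2+]^3[PO4^3-]^2
For each mole of Mg3(PO4)2 that dissolves: [Mg^2+] = 3s, [PO4^3-] = 2s.
So Ksp = (3s)^3 × (2s)^2 = 108s^5
Solving, s = (4.9 × 10^-25/108)^(1/5) = 5.39 × 10^-6 M
[Mg^2+] = 3s = 1.6 x 10^-5 M

[Mg^2+] = 1.6 × 10^-5 M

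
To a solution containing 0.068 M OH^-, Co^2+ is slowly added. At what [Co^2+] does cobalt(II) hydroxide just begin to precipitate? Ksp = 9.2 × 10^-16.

[Co^2+] ≈ 2.0 × 10^-13 M

Co(OH)2(s) <=> Co^2+ + 2 OH^-
Ksp = [Co^2+][OH^-]^2
Precipitation begins when Q = Ksp. With [OH^-] = 0.068 M:
9.2 × 10^-16 = (0.068)^2 × [Co^2+]
[Co^2+] = (9.2 × 10^-16 / 4.62 × 10^-3) = 2.0 × 10^-13 M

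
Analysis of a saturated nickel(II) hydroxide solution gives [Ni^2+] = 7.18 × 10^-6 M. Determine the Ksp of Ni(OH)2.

1.48e-15

Ni(OH)2(s) ⇌ Ni^2+(aq) + 2 OH^-(aq)
Stoichiometry gives [OH^-] = (2/1)[Ni^2+] = 1.436 × 10^-5 M.
Ksp = [Ni^2+][OH^-]^2
Ksp = 7.18 × 10^-6 × (1.436 × 10^-5)^2 = 1.48 × 10^-15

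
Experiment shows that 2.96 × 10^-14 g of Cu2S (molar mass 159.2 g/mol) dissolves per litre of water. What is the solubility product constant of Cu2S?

2.57e-47

Molar solubility s = (2.96 × 10^-14 g/L) / (159.2 g/mol) = 1.859 × 10^-16 M.
Cu2S(s) <=> 2 Cu^+ + S^2-
For each mole of Cu2S that dissolves: [Cu^+] = 2s, [S^2-] = s.
Ksp = [Cu^+]^2[S^2-]
So Ksp = (2s)^2 × s = 4s^3
Ksp = 4 × (1.859 x 10^-16)^3 = 2.57 × 10^-47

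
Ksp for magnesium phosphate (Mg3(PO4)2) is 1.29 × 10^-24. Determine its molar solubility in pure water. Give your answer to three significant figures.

Mg3(PO4)2(s) <=> 3 Mg^2+(aq) + 2 PO4^3-(aq)
Ksp = [Mg^2+]^3[PO4^3-]^2
With molar solubility s: [Mg^2+] = 3s, [PO4^3-] = 2s.
Ksp = (3s)^3(2s)^2 = 108s^5
s^5 = 1.29 × 10^-24 / 108, so s = 6.54 × 10^-6 M

s = 6.54 x 10^-6 M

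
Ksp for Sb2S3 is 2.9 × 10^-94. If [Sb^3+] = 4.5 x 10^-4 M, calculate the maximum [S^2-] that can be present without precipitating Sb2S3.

Sb2S3(s) ⇌ 2 Sb^3+(aq) + 3 S^2-(aq)
Ksp = [Sb^3+]^2[S^2-]^3
Precipitation begins when Q = Ksp. With [Sb^3+] = 4.5 x 10^-4 M:
2.9 × 10^-94 = (4.5 x 10^-4)^2 × [S^2-]^3
[S^2-] = (2.9 × 10^-94 / 2.03 × 10^-7)^(1/3) = 1.1 × 10^-29 M

[S^2-] ≈ 1.1 x 10^-29 M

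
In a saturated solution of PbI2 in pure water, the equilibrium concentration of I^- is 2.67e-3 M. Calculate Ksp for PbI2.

PbI2(s) ⇌ Pb^2+ + 2 I^-
Stoichiometry gives [Pb^2+] = (1/2)[I^-] = 1.335 × 10^-3 M.
Ksp = [Pb^2+][I^-]^2
Ksp = 1.335 × 10^-3 × (2.67 × 10^-3)^2 = 9.52 x 10^-9

Ksp = 9.52 x 10^-9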